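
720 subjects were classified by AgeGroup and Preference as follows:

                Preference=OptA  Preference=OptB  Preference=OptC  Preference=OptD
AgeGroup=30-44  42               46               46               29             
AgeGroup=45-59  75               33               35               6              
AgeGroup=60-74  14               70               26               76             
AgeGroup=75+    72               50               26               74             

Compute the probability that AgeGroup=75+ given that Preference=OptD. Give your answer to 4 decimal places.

0.4000

Total with Preference=OptD: 29 + 6 + 76 + 74 = 185.
P(AgeGroup=75+ | Preference=OptD) = 74/185 = 0.4000.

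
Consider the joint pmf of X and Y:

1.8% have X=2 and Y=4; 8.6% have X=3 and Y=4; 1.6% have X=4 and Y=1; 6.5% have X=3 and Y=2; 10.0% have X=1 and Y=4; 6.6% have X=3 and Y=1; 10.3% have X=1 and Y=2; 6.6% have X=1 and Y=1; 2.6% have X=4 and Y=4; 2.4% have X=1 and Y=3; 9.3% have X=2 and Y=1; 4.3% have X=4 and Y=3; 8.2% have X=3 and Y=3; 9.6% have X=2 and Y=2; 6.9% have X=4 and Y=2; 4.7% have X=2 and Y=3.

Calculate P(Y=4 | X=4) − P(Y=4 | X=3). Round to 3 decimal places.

-0.119

P(X=4) = 0.016 + 0.069 + 0.043 + 0.026 = 0.154; P(Y=4 | X=4) = 0.026/0.154 = 0.1688.
P(X=3) = 0.066 + 0.065 + 0.082 + 0.086 = 0.299; P(Y=4 | X=3) = 0.086/0.299 = 0.2876.
Difference = -0.119.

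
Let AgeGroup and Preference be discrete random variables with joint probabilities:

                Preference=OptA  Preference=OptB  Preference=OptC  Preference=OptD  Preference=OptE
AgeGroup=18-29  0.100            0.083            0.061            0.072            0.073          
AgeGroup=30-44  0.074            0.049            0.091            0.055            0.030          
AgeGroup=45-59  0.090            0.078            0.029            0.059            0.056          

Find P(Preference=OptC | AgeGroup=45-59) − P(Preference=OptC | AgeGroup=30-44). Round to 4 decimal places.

-0.2114

P(AgeGroup=45-59) = 0.090 + 0.078 + 0.029 + 0.059 + 0.056 = 0.312; P(Preference=OptC | AgeGroup=45-59) = 0.029/0.312 = 0.09295.
P(AgeGroup=30-44) = 0.074 + 0.049 + 0.091 + 0.055 + 0.030 = 0.299; P(Preference=OptC | AgeGroup=30-44) = 0.091/0.299 = 0.30435.
Difference = -0.2114.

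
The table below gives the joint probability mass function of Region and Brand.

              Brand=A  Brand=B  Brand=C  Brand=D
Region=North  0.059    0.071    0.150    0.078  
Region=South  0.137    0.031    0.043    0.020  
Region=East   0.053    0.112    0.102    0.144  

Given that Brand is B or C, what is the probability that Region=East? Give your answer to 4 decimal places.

P(Brand=B) = 0.071 + 0.031 + 0.112 = 0.214.
P(Brand=C) = 0.150 + 0.043 + 0.102 = 0.295.
P(Brand ∈ {B, C}) = 0.214 + 0.295 = 0.509; P(Region=East, Brand ∈ {B, C}) = 0.112 + 0.102 = 0.214.
P(Region=East | Brand ∈ {B, C}) = 0.214/0.509 = 0.4204.

0.4204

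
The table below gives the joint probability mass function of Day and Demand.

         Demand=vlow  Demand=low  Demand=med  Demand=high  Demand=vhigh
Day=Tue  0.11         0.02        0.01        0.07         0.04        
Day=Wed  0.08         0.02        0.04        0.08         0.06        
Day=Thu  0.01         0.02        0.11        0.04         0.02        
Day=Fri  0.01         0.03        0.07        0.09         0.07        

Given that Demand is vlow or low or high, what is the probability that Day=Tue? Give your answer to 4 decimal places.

0.3448

P(Demand=vlow) = 0.11 + 0.08 + 0.01 + 0.01 = 0.21.
P(Demand=low) = 0.02 + 0.02 + 0.02 + 0.03 = 0.09.
P(Demand=high) = 0.07 + 0.08 + 0.04 + 0.09 = 0.28.
P(Demand ∈ {vlow, low, high}) = 0.21 + 0.09 + 0.28 = 0.58; P(Day=Tue, Demand ∈ {vlow, low, high}) = 0.11 + 0.02 + 0.07 = 0.20.
P(Day=Tue | Demand ∈ {vlow, low, high}) = 0.20/0.58 = 0.3448.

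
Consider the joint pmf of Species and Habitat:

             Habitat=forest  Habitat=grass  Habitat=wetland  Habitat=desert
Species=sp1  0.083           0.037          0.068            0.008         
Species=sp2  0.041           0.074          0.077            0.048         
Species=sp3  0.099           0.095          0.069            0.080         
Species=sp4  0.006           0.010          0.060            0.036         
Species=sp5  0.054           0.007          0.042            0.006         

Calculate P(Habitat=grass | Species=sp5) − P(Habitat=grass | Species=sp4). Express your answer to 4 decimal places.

P(Species=sp5) = 0.054 + 0.007 + 0.042 + 0.006 = 0.109; P(Habitat=grass | Species=sp5) = 0.007/0.109 = 0.06422.
P(Species=sp4) = 0.006 + 0.010 + 0.060 + 0.036 = 0.112; P(Habitat=grass | Species=sp4) = 0.010/0.112 = 0.08929.
Difference = -0.0251.

-0.0251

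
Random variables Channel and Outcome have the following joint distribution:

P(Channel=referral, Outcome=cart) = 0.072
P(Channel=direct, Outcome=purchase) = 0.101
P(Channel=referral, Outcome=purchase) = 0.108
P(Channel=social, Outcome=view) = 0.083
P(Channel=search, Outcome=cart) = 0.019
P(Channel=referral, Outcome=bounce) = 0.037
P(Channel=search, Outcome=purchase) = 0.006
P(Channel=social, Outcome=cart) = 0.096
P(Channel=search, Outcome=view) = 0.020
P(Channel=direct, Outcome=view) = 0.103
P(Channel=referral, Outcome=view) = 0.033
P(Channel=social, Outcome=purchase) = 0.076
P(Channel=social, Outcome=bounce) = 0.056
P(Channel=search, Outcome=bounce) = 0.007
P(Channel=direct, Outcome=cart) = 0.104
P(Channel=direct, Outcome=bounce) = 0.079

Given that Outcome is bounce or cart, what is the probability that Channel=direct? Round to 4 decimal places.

P(Outcome=bounce) = 0.007 + 0.056 + 0.079 + 0.037 = 0.179.
P(Outcome=cart) = 0.019 + 0.096 + 0.104 + 0.072 = 0.291.
P(Outcome ∈ {bounce, cart}) = 0.179 + 0.291 = 0.470; P(Channel=direct, Outcome ∈ {bounce, cart}) = 0.079 + 0.104 = 0.183.
P(Channel=direct | Outcome ∈ {bounce, cart}) = 0.183/0.470 = 0.3894.

0.3894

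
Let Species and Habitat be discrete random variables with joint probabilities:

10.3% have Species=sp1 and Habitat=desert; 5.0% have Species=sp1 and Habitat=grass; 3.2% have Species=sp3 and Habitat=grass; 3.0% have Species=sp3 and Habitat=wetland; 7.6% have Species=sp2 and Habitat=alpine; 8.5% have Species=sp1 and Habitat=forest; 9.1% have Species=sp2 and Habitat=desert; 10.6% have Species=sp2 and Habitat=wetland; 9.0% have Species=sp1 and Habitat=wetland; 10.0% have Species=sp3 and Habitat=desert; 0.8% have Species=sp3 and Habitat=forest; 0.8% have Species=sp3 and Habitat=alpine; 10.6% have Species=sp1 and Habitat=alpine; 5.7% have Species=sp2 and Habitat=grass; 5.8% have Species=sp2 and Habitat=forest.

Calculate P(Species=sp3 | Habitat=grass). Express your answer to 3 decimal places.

P(Habitat=grass) = 0.050 + 0.057 + 0.032 = 0.139.
P(Species=sp3 | Habitat=grass) = 0.032/0.139 = 0.230.

0.230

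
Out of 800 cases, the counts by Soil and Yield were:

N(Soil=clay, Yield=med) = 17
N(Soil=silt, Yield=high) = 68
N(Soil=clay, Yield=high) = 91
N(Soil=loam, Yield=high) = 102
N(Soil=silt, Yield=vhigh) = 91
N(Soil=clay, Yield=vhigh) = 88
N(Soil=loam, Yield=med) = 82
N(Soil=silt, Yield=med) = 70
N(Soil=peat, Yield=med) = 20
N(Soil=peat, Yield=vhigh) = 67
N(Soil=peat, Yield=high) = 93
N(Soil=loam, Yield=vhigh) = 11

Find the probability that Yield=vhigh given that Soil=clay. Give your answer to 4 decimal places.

0.4490

Total with Soil=clay: 17 + 91 + 88 = 196.
P(Yield=vhigh | Soil=clay) = 88/196 = 0.4490.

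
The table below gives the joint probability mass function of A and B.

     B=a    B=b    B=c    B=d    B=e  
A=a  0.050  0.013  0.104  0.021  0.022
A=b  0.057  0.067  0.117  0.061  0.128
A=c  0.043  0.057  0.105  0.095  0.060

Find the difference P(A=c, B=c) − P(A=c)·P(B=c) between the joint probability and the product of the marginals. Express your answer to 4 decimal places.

-0.0124

P(A=c) = 0.043 + 0.057 + 0.105 + 0.095 + 0.060 = 0.360.
P(B=c) = 0.104 + 0.117 + 0.105 = 0.326.
P(A=c, B=c) − P(A=c)P(B=c) = 0.105 − 0.360×0.326 = -0.0124.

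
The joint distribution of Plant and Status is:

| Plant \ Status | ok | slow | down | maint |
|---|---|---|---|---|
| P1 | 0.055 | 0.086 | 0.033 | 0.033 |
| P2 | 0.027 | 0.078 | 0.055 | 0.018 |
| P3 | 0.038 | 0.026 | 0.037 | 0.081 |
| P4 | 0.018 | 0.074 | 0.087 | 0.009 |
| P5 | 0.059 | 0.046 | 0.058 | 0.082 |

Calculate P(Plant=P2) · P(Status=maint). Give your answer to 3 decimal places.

0.040

P(Plant=P2) = 0.027 + 0.078 + 0.055 + 0.018 = 0.178.
P(Status=maint) = 0.033 + 0.018 + 0.081 + 0.009 + 0.082 = 0.223.
Product: 0.178 × 0.223 = 0.040.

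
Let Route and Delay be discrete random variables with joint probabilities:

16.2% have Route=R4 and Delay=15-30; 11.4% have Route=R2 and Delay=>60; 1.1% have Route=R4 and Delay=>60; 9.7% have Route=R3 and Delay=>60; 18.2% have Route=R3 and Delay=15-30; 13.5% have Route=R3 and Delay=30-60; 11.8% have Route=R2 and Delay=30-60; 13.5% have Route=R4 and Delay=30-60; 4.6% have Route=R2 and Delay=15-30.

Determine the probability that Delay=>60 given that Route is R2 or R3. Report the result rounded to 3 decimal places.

P(Route=R2) = 0.046 + 0.118 + 0.114 = 0.278.
P(Route=R3) = 0.182 + 0.135 + 0.097 = 0.414.
P(Route ∈ {R2, R3}) = 0.278 + 0.414 = 0.692; P(Delay=>60, Route ∈ {R2, R3}) = 0.114 + 0.097 = 0.211.
P(Delay=>60 | Route ∈ {R2, R3}) = 0.211/0.692 = 0.305.

0.305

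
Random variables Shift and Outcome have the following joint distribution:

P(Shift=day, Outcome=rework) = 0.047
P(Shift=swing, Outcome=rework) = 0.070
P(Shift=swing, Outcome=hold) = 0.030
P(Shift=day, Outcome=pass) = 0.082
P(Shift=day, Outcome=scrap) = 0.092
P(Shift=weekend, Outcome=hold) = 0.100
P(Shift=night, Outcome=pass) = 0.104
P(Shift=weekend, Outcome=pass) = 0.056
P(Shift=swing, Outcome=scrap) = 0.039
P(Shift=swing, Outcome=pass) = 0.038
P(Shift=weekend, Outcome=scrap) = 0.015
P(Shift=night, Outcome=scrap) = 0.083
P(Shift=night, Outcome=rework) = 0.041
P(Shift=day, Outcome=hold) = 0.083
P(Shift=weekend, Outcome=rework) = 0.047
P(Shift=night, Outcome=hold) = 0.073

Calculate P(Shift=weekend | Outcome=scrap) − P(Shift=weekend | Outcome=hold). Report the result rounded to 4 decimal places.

-0.2841

P(Outcome=scrap) = 0.092 + 0.039 + 0.083 + 0.015 = 0.229; P(Shift=weekend | Outcome=scrap) = 0.015/0.229 = 0.06550.
P(Outcome=hold) = 0.083 + 0.030 + 0.073 + 0.100 = 0.286; P(Shift=weekend | Outcome=hold) = 0.100/0.286 = 0.34965.
Difference = -0.2841.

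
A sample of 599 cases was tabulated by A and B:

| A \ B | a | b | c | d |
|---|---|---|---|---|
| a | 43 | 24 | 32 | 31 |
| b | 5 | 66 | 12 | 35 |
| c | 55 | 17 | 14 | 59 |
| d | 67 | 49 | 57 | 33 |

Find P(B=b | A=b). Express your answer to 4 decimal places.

0.5593

Total with A=b: 5 + 66 + 12 + 35 = 118.
P(B=b | A=b) = 66/118 = 0.5593.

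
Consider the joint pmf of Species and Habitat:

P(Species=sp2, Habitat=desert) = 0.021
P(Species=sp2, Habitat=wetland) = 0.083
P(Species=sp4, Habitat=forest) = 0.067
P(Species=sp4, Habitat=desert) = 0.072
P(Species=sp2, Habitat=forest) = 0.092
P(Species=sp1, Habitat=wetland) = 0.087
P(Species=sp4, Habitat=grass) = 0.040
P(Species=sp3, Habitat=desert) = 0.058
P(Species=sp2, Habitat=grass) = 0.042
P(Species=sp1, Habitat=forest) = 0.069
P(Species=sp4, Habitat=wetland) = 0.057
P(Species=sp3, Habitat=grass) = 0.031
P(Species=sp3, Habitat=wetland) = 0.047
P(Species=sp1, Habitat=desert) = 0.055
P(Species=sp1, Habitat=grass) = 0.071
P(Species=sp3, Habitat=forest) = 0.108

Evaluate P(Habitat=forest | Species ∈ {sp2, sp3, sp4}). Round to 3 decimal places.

0.372

P(Species=sp2) = 0.092 + 0.042 + 0.083 + 0.021 = 0.238.
P(Species=sp3) = 0.108 + 0.031 + 0.047 + 0.058 = 0.244.
P(Species=sp4) = 0.067 + 0.040 + 0.057 + 0.072 = 0.236.
P(Species ∈ {sp2, sp3, sp4}) = 0.238 + 0.244 + 0.236 = 0.718; P(Habitat=forest, Species ∈ {sp2, sp3, sp4}) = 0.092 + 0.108 + 0.067 = 0.267.
P(Habitat=forest | Species ∈ {sp2, sp3, sp4}) = 0.267/0.718 = 0.372.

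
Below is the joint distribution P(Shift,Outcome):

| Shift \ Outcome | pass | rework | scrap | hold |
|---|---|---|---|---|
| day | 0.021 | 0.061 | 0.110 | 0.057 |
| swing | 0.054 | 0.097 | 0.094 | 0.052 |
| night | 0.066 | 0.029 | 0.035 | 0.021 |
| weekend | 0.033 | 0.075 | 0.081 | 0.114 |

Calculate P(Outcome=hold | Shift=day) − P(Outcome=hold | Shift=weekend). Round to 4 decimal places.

P(Shift=day) = 0.021 + 0.061 + 0.110 + 0.057 = 0.249; P(Outcome=hold | Shift=day) = 0.057/0.249 = 0.22892.
P(Shift=weekend) = 0.033 + 0.075 + 0.081 + 0.114 = 0.303; P(Outcome=hold | Shift=weekend) = 0.114/0.303 = 0.37624.
Difference = -0.1473.

-0.1473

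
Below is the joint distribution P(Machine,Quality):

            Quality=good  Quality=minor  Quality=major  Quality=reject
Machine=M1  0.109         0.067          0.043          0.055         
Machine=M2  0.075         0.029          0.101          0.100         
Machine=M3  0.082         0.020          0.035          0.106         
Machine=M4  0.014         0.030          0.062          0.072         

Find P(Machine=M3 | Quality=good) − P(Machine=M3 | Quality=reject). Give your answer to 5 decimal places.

P(Quality=good) = 0.109 + 0.075 + 0.082 + 0.014 = 0.280; P(Machine=M3 | Quality=good) = 0.082/0.280 = 0.292857.
P(Quality=reject) = 0.055 + 0.100 + 0.106 + 0.072 = 0.333; P(Machine=M3 | Quality=reject) = 0.106/0.333 = 0.318318.
Difference = -0.02546.

-0.02546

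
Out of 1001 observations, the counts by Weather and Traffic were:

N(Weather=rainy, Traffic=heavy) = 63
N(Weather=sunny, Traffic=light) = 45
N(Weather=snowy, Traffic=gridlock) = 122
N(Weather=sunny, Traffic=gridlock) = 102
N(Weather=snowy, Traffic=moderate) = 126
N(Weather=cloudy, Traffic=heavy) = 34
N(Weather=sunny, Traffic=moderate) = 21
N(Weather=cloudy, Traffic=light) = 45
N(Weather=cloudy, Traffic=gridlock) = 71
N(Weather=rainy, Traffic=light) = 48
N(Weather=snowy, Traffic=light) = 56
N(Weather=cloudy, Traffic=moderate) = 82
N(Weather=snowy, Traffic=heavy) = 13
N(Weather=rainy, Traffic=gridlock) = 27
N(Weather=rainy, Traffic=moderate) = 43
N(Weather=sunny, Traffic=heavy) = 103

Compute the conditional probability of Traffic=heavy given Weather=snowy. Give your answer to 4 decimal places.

Total with Weather=snowy: 56 + 126 + 13 + 122 = 317.
P(Traffic=heavy | Weather=snowy) = 13/317 = 0.0410.

0.0410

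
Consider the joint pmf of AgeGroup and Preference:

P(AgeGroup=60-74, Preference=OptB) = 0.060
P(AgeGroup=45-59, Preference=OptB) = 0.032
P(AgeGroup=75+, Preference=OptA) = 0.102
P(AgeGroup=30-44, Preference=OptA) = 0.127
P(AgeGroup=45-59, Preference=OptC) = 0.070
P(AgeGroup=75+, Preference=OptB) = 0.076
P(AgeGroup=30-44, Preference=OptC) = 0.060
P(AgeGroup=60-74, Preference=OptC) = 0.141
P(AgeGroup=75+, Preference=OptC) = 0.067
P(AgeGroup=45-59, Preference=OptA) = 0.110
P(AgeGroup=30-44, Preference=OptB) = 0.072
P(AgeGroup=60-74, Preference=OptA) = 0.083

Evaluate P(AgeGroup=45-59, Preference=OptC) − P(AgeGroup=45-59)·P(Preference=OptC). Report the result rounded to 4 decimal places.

-0.0017

P(AgeGroup=45-59) = 0.110 + 0.032 + 0.070 = 0.212.
P(Preference=OptC) = 0.060 + 0.070 + 0.141 + 0.067 = 0.338.
P(AgeGroup=45-59, Preference=OptC) − P(AgeGroup=45-59)P(Preference=OptC) = 0.070 − 0.212×0.338 = -0.0017.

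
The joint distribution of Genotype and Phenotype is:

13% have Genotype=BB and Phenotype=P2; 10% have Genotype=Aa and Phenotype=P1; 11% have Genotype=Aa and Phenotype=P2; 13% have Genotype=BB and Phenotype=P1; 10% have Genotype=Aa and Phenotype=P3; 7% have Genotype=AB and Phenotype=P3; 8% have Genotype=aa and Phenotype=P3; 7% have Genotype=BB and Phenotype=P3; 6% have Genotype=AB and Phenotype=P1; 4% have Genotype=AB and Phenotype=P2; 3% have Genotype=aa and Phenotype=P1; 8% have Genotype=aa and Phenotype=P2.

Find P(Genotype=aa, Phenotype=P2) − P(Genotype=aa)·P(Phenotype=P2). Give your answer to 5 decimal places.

0.01160

P(Genotype=aa) = 0.03 + 0.08 + 0.08 = 0.19.
P(Phenotype=P2) = 0.11 + 0.08 + 0.04 + 0.13 = 0.36.
P(Genotype=aa, Phenotype=P2) − P(Genotype=aa)P(Phenotype=P2) = 0.08 − 0.19×0.36 = 0.01160.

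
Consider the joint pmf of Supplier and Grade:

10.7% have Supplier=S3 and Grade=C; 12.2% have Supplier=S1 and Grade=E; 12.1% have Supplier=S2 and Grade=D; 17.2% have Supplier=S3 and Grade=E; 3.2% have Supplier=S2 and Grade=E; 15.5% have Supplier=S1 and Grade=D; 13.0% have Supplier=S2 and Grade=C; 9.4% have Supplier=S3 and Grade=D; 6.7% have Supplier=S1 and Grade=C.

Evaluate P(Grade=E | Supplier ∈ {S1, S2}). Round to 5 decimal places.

P(Supplier=S1) = 0.067 + 0.155 + 0.122 = 0.344.
P(Supplier=S2) = 0.130 + 0.121 + 0.032 = 0.283.
P(Supplier ∈ {S1, S2}) = 0.344 + 0.283 = 0.627; P(Grade=E, Supplier ∈ {S1, S2}) = 0.122 + 0.032 = 0.154.
P(Grade=E | Supplier ∈ {S1, S2}) = 0.154/0.627 = 0.24561.

0.24561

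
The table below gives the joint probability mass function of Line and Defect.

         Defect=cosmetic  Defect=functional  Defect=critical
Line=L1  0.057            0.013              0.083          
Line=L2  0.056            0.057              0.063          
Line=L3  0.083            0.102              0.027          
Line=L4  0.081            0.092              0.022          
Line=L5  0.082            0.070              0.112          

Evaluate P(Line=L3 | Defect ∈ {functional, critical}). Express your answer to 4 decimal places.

P(Defect=functional) = 0.013 + 0.057 + 0.102 + 0.092 + 0.070 = 0.334.
P(Defect=critical) = 0.083 + 0.063 + 0.027 + 0.022 + 0.112 = 0.307.
P(Defect ∈ {functional, critical}) = 0.334 + 0.307 = 0.641; P(Line=L3, Defect ∈ {functional, critical}) = 0.102 + 0.027 = 0.129.
P(Line=L3 | Defect ∈ {functional, critical}) = 0.129/0.641 = 0.2012.

0.2012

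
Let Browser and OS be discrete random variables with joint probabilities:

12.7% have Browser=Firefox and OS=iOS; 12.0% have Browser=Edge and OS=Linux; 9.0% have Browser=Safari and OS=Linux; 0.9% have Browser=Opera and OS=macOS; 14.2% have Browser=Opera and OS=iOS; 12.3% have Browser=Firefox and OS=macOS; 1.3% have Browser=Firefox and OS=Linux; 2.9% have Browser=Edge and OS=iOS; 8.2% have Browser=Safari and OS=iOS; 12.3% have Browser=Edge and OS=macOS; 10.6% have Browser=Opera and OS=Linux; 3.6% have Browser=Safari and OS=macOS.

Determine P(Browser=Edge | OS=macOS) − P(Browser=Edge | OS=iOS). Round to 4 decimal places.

0.3464

P(OS=macOS) = 0.123 + 0.036 + 0.123 + 0.009 = 0.291; P(Browser=Edge | OS=macOS) = 0.123/0.291 = 0.42268.
P(OS=iOS) = 0.127 + 0.082 + 0.029 + 0.142 = 0.380; P(Browser=Edge | OS=iOS) = 0.029/0.380 = 0.07632.
Difference = 0.3464.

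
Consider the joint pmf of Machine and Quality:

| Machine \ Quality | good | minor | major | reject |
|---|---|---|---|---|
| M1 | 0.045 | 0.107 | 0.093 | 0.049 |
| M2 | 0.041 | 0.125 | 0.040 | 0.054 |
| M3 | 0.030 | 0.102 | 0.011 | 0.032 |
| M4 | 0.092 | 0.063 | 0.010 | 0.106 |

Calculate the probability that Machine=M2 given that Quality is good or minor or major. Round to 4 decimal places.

0.2714

P(Quality=good) = 0.045 + 0.041 + 0.030 + 0.092 = 0.208.
P(Quality=minor) = 0.107 + 0.125 + 0.102 + 0.063 = 0.397.
P(Quality=major) = 0.093 + 0.040 + 0.011 + 0.010 = 0.154.
P(Quality ∈ {good, minor, major}) = 0.208 + 0.397 + 0.154 = 0.759; P(Machine=M2, Quality ∈ {good, minor, major}) = 0.041 + 0.125 + 0.040 = 0.206.
P(Machine=M2 | Quality ∈ {good, minor, major}) = 0.206/0.759 = 0.2714.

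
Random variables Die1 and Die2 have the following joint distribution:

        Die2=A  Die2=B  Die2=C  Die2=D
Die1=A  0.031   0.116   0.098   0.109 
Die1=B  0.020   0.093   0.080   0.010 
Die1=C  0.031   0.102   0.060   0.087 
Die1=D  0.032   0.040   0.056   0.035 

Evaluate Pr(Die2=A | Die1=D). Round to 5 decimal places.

P(Die1=D) = 0.032 + 0.040 + 0.056 + 0.035 = 0.163.
P(Die2=A | Die1=D) = 0.032/0.163 = 0.19632.

0.19632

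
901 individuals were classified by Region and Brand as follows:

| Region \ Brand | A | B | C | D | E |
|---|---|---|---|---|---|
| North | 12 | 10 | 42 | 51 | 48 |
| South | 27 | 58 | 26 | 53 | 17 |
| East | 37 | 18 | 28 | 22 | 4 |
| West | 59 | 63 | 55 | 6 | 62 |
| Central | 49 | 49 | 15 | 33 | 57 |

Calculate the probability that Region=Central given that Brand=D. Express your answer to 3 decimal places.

Total with Brand=D: 51 + 53 + 22 + 6 + 33 = 165.
P(Region=Central | Brand=D) = 33/165 = 0.200.

0.200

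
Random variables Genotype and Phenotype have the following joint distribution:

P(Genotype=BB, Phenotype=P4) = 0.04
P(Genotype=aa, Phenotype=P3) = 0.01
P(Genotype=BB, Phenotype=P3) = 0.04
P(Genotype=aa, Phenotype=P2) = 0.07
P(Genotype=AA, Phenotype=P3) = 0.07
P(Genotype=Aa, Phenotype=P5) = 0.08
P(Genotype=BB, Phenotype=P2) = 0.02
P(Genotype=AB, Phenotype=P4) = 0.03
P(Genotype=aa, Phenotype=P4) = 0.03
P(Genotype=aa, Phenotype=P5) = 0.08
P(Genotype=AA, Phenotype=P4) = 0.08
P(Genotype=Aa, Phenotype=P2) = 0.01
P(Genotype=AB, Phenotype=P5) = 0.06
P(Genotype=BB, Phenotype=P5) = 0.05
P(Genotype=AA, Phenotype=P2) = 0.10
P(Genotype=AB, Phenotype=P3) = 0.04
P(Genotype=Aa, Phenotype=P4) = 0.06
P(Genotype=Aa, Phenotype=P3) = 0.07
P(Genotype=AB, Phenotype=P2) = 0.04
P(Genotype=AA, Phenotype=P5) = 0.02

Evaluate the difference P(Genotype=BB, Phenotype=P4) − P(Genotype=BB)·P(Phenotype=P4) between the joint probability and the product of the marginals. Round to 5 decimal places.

P(Genotype=BB) = 0.02 + 0.04 + 0.04 + 0.05 = 0.15.
P(Phenotype=P4) = 0.08 + 0.06 + 0.03 + 0.03 + 0.04 = 0.24.
P(Genotype=BB, Phenotype=P4) − P(Genotype=BB)P(Phenotype=P4) = 0.04 − 0.15×0.24 = 0.00400.

0.00400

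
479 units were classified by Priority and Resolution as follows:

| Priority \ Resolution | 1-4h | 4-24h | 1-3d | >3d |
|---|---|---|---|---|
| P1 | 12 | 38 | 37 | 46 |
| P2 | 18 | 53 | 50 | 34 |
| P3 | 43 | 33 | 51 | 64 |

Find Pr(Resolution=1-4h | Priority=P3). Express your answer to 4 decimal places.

Total with Priority=P3: 43 + 33 + 51 + 64 = 191.
P(Resolution=1-4h | Priority=P3) = 43/191 = 0.2251.

0.2251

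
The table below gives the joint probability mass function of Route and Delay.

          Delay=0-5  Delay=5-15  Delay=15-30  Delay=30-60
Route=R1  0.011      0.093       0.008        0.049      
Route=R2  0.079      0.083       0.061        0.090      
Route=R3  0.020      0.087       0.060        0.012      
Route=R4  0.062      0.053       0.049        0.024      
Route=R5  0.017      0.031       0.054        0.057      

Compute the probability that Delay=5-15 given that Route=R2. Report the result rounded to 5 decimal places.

P(Route=R2) = 0.079 + 0.083 + 0.061 + 0.090 = 0.313.
P(Delay=5-15 | Route=R2) = 0.083/0.313 = 0.26518.

0.26518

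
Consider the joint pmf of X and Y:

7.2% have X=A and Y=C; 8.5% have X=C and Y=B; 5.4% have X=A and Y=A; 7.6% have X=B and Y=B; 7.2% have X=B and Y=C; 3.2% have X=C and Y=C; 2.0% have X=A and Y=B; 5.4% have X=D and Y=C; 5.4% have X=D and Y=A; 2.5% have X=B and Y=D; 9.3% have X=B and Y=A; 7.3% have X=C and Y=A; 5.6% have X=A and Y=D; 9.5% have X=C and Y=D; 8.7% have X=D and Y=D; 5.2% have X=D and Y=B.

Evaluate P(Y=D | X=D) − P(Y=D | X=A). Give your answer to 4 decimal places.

P(X=D) = 0.054 + 0.052 + 0.054 + 0.087 = 0.247; P(Y=D | X=D) = 0.087/0.247 = 0.35223.
P(X=A) = 0.054 + 0.020 + 0.072 + 0.056 = 0.202; P(Y=D | X=A) = 0.056/0.202 = 0.27723.
Difference = 0.0750.

0.0750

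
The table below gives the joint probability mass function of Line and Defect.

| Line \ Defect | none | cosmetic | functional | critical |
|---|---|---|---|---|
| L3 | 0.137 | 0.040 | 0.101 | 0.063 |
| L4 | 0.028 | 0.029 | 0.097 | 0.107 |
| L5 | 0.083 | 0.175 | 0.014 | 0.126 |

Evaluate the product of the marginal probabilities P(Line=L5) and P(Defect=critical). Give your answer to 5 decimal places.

P(Line=L5) = 0.083 + 0.175 + 0.014 + 0.126 = 0.398.
P(Defect=critical) = 0.063 + 0.107 + 0.126 = 0.296.
Product: 0.398 × 0.296 = 0.11781.

0.11781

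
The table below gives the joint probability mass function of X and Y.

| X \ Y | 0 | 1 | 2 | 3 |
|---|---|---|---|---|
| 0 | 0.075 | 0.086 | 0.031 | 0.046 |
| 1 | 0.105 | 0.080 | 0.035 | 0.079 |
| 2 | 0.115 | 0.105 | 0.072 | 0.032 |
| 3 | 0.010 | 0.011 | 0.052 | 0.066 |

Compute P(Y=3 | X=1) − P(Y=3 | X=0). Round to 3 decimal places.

P(X=1) = 0.105 + 0.080 + 0.035 + 0.079 = 0.299; P(Y=3 | X=1) = 0.079/0.299 = 0.2642.
P(X=0) = 0.075 + 0.086 + 0.031 + 0.046 = 0.238; P(Y=3 | X=0) = 0.046/0.238 = 0.1933.
Difference = 0.071.

0.071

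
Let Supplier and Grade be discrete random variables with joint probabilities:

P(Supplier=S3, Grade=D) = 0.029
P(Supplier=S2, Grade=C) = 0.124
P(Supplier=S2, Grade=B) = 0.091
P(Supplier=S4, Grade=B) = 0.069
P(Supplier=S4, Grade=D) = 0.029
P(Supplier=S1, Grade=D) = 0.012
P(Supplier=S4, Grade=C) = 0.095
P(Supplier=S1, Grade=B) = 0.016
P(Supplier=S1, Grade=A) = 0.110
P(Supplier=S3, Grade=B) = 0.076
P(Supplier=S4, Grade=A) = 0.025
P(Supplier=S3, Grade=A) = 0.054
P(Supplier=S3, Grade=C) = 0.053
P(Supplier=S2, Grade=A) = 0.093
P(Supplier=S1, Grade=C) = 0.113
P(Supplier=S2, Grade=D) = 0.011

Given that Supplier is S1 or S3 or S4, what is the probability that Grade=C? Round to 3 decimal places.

P(Supplier=S1) = 0.110 + 0.016 + 0.113 + 0.012 = 0.251.
P(Supplier=S3) = 0.054 + 0.076 + 0.053 + 0.029 = 0.212.
P(Supplier=S4) = 0.025 + 0.069 + 0.095 + 0.029 = 0.218.
P(Supplier ∈ {S1, S3, S4}) = 0.251 + 0.212 + 0.218 = 0.681; P(Grade=C, Supplier ∈ {S1, S3, S4}) = 0.113 + 0.053 + 0.095 = 0.261.
P(Grade=C | Supplier ∈ {S1, S3, S4}) = 0.261/0.681 = 0.383.

0.383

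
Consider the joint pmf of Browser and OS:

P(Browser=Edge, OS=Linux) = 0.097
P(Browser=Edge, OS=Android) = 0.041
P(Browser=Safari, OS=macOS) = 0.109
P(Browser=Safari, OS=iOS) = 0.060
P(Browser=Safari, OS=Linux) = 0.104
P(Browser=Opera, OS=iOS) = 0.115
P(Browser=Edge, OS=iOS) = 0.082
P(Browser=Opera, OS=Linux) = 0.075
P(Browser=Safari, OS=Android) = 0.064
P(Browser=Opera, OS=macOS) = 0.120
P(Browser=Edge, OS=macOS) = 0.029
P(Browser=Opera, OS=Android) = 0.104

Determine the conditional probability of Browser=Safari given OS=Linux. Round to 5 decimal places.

P(OS=Linux) = 0.104 + 0.097 + 0.075 = 0.276.
P(Browser=Safari | OS=Linux) = 0.104/0.276 = 0.37681.

0.37681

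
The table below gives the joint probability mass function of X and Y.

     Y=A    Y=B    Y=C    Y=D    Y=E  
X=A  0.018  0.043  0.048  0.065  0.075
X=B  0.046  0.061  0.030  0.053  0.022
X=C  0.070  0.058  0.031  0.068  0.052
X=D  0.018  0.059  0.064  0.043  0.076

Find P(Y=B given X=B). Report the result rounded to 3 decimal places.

P(X=B) = 0.046 + 0.061 + 0.030 + 0.053 + 0.022 = 0.212.
P(Y=B | X=B) = 0.061/0.212 = 0.288.

0.288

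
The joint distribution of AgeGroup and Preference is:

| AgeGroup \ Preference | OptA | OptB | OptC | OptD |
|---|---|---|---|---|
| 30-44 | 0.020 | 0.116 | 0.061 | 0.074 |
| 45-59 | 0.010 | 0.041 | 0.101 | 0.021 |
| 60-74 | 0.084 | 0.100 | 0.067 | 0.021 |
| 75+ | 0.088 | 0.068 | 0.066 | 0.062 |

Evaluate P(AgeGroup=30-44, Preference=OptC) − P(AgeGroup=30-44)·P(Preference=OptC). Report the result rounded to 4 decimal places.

-0.0189

P(AgeGroup=30-44) = 0.020 + 0.116 + 0.061 + 0.074 = 0.271.
P(Preference=OptC) = 0.061 + 0.101 + 0.067 + 0.066 = 0.295.
P(AgeGroup=30-44, Preference=OptC) − P(AgeGroup=30-44)P(Preference=OptC) = 0.061 − 0.271×0.295 = -0.0189.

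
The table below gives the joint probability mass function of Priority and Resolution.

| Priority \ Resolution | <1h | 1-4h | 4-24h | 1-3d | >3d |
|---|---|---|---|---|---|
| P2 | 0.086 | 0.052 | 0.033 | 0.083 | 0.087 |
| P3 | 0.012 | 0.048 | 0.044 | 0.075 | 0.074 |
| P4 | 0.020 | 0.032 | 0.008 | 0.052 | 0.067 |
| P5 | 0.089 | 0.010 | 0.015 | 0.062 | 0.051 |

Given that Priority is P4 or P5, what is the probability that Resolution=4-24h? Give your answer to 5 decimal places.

P(Priority=P4) = 0.020 + 0.032 + 0.008 + 0.052 + 0.067 = 0.179.
P(Priority=P5) = 0.089 + 0.010 + 0.015 + 0.062 + 0.051 = 0.227.
P(Priority ∈ {P4, P5}) = 0.179 + 0.227 = 0.406; P(Resolution=4-24h, Priority ∈ {P4, P5}) = 0.008 + 0.015 = 0.023.
P(Resolution=4-24h | Priority ∈ {P4, P5}) = 0.023/0.406 = 0.05665.

0.05665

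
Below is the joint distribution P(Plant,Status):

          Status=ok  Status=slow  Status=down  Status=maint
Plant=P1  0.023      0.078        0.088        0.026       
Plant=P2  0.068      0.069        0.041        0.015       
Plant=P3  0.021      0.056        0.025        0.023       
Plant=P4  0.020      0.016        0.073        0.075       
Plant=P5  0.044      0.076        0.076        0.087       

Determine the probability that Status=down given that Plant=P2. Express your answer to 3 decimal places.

P(Plant=P2) = 0.068 + 0.069 + 0.041 + 0.015 = 0.193.
P(Status=down | Plant=P2) = 0.041/0.193 = 0.212.

0.212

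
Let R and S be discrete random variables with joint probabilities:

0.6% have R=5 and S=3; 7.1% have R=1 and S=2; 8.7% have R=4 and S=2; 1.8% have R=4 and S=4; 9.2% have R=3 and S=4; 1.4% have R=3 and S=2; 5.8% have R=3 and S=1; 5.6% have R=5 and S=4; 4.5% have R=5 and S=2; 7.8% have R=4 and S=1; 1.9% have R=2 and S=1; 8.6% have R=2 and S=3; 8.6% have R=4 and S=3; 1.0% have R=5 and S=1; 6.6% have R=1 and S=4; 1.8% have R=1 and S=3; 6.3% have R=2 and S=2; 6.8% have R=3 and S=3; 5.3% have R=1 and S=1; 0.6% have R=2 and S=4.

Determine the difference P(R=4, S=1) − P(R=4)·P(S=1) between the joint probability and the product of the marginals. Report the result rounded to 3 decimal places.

0.019

P(R=4) = 0.078 + 0.087 + 0.086 + 0.018 = 0.269.
P(S=1) = 0.053 + 0.019 + 0.058 + 0.078 + 0.010 = 0.218.
P(R=4, S=1) − P(R=4)P(S=1) = 0.078 − 0.269×0.218 = 0.019.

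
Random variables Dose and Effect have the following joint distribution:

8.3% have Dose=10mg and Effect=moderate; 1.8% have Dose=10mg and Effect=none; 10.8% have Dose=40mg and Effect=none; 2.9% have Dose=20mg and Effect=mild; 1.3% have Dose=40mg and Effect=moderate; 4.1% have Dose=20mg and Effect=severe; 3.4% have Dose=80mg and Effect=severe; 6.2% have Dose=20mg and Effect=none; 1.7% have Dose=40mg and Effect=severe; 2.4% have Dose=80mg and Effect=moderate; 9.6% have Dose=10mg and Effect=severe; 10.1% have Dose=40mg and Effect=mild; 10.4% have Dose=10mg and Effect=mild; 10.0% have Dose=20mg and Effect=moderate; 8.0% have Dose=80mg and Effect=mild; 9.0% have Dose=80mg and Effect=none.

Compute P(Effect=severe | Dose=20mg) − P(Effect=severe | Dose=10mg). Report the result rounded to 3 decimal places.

P(Dose=20mg) = 0.062 + 0.029 + 0.100 + 0.041 = 0.232; P(Effect=severe | Dose=20mg) = 0.041/0.232 = 0.1767.
P(Dose=10mg) = 0.018 + 0.104 + 0.083 + 0.096 = 0.301; P(Effect=severe | Dose=10mg) = 0.096/0.301 = 0.3189.
Difference = -0.142.

-0.142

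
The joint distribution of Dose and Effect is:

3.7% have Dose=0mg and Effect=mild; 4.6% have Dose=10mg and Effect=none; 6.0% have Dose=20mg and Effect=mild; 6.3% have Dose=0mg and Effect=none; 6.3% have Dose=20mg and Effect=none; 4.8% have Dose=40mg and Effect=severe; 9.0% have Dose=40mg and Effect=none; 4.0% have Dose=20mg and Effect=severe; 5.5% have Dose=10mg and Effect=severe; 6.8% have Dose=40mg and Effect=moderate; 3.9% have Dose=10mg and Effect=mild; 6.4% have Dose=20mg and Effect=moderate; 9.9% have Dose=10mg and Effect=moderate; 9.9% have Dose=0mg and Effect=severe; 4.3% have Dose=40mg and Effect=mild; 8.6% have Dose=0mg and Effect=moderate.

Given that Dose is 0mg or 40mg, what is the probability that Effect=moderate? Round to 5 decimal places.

P(Dose=0mg) = 0.063 + 0.037 + 0.086 + 0.099 = 0.285.
P(Dose=40mg) = 0.090 + 0.043 + 0.068 + 0.048 = 0.249.
P(Dose ∈ {0mg, 40mg}) = 0.285 + 0.249 = 0.534; P(Effect=moderate, Dose ∈ {0mg, 40mg}) = 0.086 + 0.068 = 0.154.
P(Effect=moderate | Dose ∈ {0mg, 40mg}) = 0.154/0.534 = 0.28839.

0.28839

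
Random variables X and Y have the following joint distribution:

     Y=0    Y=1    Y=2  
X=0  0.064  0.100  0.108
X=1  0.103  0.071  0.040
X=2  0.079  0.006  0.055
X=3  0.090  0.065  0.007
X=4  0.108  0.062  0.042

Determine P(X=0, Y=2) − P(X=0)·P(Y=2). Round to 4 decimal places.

P(X=0) = 0.064 + 0.100 + 0.108 = 0.272.
P(Y=2) = 0.108 + 0.040 + 0.055 + 0.007 + 0.042 = 0.252.
P(X=0, Y=2) − P(X=0)P(Y=2) = 0.108 − 0.272×0.252 = 0.0395.

0.0395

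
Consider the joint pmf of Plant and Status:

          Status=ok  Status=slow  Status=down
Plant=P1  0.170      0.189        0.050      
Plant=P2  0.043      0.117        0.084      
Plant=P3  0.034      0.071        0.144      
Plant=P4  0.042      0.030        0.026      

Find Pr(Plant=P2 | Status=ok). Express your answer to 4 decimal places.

P(Status=ok) = 0.170 + 0.043 + 0.034 + 0.042 = 0.289.
P(Plant=P2 | Status=ok) = 0.043/0.289 = 0.1488.

0.1488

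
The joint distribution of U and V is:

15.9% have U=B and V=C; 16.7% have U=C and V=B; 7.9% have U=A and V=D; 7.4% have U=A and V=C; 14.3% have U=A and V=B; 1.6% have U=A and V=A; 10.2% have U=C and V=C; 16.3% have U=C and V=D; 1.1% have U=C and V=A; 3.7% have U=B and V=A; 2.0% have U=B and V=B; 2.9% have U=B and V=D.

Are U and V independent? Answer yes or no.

P(U=B) = 0.245 and P(V=C) = 0.335, so their product is 0.08208, but P(U=B, V=C) = 0.159. Since these differ, U and V are not independent.

no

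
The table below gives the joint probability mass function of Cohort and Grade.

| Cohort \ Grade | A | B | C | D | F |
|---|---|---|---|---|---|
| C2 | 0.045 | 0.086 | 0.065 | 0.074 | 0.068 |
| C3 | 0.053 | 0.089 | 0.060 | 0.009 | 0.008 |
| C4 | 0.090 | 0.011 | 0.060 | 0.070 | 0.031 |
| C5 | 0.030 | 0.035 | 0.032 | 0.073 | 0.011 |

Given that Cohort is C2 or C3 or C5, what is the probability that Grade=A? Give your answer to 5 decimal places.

0.17344

P(Cohort=C2) = 0.045 + 0.086 + 0.065 + 0.074 + 0.068 = 0.338.
P(Cohort=C3) = 0.053 + 0.089 + 0.060 + 0.009 + 0.008 = 0.219.
P(Cohort=C5) = 0.030 + 0.035 + 0.032 + 0.073 + 0.011 = 0.181.
P(Cohort ∈ {C2, C3, C5}) = 0.338 + 0.219 + 0.181 = 0.738; P(Grade=A, Cohort ∈ {C2, C3, C5}) = 0.045 + 0.053 + 0.030 = 0.128.
P(Grade=A | Cohort ∈ {C2, C3, C5}) = 0.128/0.738 = 0.17344.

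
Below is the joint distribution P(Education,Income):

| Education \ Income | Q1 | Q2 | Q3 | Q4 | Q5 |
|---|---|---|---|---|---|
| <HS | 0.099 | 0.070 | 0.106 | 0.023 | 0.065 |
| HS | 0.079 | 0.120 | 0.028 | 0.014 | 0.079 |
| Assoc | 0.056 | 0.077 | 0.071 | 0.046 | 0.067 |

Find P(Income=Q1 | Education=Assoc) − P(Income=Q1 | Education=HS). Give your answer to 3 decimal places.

-0.070

P(Education=Assoc) = 0.056 + 0.077 + 0.071 + 0.046 + 0.067 = 0.317; P(Income=Q1 | Education=Assoc) = 0.056/0.317 = 0.1767.
P(Education=HS) = 0.079 + 0.120 + 0.028 + 0.014 + 0.079 = 0.320; P(Income=Q1 | Education=HS) = 0.079/0.320 = 0.2469.
Difference = -0.070.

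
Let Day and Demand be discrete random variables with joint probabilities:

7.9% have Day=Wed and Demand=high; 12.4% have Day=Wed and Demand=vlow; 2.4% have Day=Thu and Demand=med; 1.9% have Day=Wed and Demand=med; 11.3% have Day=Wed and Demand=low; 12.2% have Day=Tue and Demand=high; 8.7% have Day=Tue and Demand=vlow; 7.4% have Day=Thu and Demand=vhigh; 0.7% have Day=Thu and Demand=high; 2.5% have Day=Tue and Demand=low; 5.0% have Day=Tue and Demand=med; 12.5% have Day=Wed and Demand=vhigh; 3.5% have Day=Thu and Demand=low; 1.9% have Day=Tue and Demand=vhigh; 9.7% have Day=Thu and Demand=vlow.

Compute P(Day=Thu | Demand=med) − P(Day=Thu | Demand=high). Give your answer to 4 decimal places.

P(Demand=med) = 0.050 + 0.019 + 0.024 = 0.093; P(Day=Thu | Demand=med) = 0.024/0.093 = 0.25806.
P(Demand=high) = 0.122 + 0.079 + 0.007 = 0.208; P(Day=Thu | Demand=high) = 0.007/0.208 = 0.03365.
Difference = 0.2244.

0.2244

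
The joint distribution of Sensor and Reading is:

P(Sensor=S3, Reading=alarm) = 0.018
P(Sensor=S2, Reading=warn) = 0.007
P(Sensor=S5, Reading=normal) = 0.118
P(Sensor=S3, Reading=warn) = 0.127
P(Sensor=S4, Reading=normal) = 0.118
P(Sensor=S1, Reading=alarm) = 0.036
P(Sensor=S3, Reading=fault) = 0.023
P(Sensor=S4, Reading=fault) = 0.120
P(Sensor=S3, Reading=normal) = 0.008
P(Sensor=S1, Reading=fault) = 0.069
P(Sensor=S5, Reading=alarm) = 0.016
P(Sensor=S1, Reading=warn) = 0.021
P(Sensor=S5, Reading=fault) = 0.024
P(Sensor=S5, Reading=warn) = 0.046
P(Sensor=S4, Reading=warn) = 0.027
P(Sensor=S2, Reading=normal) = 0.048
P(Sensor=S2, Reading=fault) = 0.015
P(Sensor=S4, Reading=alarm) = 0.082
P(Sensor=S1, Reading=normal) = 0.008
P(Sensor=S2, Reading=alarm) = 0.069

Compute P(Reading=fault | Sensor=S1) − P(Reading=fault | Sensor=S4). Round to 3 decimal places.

0.169

P(Sensor=S1) = 0.008 + 0.021 + 0.036 + 0.069 = 0.134; P(Reading=fault | Sensor=S1) = 0.069/0.134 = 0.5149.
P(Sensor=S4) = 0.118 + 0.027 + 0.082 + 0.120 = 0.347; P(Reading=fault | Sensor=S4) = 0.120/0.347 = 0.3458.
Difference = 0.169.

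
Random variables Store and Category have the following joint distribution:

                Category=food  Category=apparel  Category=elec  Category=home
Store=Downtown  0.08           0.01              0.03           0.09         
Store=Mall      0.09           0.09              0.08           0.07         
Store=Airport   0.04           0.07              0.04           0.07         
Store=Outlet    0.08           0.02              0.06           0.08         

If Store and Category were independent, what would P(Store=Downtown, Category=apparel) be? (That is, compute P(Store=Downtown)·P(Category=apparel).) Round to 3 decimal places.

0.040

P(Store=Downtown) = 0.08 + 0.01 + 0.03 + 0.09 = 0.21.
P(Category=apparel) = 0.01 + 0.09 + 0.07 + 0.02 = 0.19.
Product: 0.21 × 0.19 = 0.040.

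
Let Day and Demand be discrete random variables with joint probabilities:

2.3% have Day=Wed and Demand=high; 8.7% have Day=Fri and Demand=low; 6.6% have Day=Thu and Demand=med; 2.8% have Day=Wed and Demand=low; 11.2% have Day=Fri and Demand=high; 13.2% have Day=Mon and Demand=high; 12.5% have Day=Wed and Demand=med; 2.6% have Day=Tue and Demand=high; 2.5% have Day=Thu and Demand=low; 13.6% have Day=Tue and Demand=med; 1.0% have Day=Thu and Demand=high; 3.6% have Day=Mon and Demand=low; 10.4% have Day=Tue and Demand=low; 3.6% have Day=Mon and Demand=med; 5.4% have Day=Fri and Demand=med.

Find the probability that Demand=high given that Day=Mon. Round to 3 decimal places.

0.647

P(Day=Mon) = 0.036 + 0.036 + 0.132 = 0.204.
P(Demand=high | Day=Mon) = 0.132/0.204 = 0.647.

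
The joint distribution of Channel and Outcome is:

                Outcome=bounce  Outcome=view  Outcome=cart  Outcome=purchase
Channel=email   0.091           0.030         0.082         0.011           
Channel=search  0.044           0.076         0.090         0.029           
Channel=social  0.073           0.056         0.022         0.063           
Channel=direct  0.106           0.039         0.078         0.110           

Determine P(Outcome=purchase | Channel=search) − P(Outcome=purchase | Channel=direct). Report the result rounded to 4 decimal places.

-0.2090

P(Channel=search) = 0.044 + 0.076 + 0.090 + 0.029 = 0.239; P(Outcome=purchase | Channel=search) = 0.029/0.239 = 0.12134.
P(Channel=direct) = 0.106 + 0.039 + 0.078 + 0.110 = 0.333; P(Outcome=purchase | Channel=direct) = 0.110/0.333 = 0.33033.
Difference = -0.2090.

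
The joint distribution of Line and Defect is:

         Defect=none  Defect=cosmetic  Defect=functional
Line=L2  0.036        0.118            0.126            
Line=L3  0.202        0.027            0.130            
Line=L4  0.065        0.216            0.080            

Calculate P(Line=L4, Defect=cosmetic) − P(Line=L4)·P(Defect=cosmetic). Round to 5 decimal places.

P(Line=L4) = 0.065 + 0.216 + 0.080 = 0.361.
P(Defect=cosmetic) = 0.118 + 0.027 + 0.216 = 0.361.
P(Line=L4, Defect=cosmetic) − P(Line=L4)P(Defect=cosmetic) = 0.216 − 0.361×0.361 = 0.08568.

0.08568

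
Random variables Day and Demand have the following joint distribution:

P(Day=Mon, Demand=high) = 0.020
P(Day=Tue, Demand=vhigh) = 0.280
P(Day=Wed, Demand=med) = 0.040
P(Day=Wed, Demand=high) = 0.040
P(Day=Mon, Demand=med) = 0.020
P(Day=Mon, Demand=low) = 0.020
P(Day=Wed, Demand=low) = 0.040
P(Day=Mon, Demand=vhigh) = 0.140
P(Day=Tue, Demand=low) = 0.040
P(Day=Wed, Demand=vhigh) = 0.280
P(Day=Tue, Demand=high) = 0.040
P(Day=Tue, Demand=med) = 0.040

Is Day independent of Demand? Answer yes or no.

yes

Every cell satisfies P(Day,Demand) = P(Day)·P(Demand). For instance P(Day=Tue) = 0.400, P(Demand=med) = 0.100, and 0.400×0.100 = 0.040 matches the joint entry. So Day and Demand are independent.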